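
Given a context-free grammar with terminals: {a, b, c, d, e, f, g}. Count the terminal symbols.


Terminal symbols: a, b, c, d, e, f, g
Counting each: a (#1), b (#2), c (#3), d (#4), e (#5), f (#6), g (#7)
Total = 7

7


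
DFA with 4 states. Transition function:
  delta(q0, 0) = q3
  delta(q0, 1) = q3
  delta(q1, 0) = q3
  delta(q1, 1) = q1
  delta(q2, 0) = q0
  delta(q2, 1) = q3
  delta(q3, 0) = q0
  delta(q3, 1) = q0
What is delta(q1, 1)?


Looking up transition function:
delta(q1, 1) in the table
Row: q1, Column: 1
Result: q1

q1


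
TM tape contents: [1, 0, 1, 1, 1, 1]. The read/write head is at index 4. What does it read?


Tape: [1, 0, 1, 1, 1, 1]
Positions: 0 1 2 3 4 5
Values:    1 0 1 1 1 1
Head at position 4
tape[4] = 1

1


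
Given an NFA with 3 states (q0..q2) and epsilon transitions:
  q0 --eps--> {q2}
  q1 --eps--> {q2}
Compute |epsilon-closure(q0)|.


Starting from q0
Initialize closure = {q0}
Follow epsilon from q0 -> add q2
Final closure: {q0, q2}
Size = 2

2


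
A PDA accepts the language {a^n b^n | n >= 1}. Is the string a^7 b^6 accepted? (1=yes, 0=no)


Language requires equal numbers of a's and b's
PDA pushes for each 'a', pops for each 'b'
Number of a's = 7
Number of b's = 6
7 != 6 -> Reject

0


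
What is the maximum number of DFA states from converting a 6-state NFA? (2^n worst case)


NFA has 6 states
Subset construction: each DFA state = subset of NFA states
Maximum subsets = 2^6
2^6 = 64

64


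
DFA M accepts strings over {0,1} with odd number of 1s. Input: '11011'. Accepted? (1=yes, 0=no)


DFA has 2 states: q_even (start, accept=no) and q_odd
Processing string '11011' character by character:
  Position 0: read '1', 1-count=1 -> q_odd
  Position 1: read '1', 1-count=2 -> q_even
  Position 2: read '0', 1-count=2 -> q_even (no change)
  Position 3: read '1', 1-count=3 -> q_odd
  Position 4: read '1', 1-count=4 -> q_even
Final state: q_even, total 1s = 4 (even); the DFA requires an odd count -> reject

0


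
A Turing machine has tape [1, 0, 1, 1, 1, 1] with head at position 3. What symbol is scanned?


Tape: [1, 0, 1, 1, 1, 1]
Positions: 0 1 2 3 4 5
Values:    1 0 1 1 1 1
Head at position 3
tape[3] = 1

1


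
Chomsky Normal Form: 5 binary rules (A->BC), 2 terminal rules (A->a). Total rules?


CNF allows two rule forms:
  A -> BC (binary): 5 rules
  A -> a (terminal): 2 rules
Total = 5 + 2 = 7

7


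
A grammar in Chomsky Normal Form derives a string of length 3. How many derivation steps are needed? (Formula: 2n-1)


Chomsky Normal Form derivation:
String length n = 3
Each step either:
  - Splits a nonterminal into two (n-1 such steps)
  - Converts a nonterminal to terminal (n such steps)
Total = (n-1) + n = 2n - 1
= 2(3) - 1
= 6 - 1
= 5

5


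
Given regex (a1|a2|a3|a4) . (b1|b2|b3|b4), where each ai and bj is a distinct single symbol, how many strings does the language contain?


First group: 4 alternatives
Second group: 4 alternatives
Concatenation: each choice from group 1 pairs with each from group 2
Total = 4 x 4 = 16

16


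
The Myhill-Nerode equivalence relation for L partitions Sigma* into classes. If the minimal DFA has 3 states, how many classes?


Myhill-Nerode theorem:
Number of equivalence classes = number of states in minimal DFA
Minimal DFA states = 3
Therefore equivalence classes = 3

3


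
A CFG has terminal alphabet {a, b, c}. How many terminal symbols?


Terminal symbols: a, b, c
Counting each: a (#1), b (#2), c (#3)
Total = 3

3


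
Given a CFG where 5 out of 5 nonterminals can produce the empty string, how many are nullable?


Nonterminals: {S, A, B, C, D}
A nonterminal is nullable if it can derive epsilon
Counting nullable nonterminals: 5
Total nullable = 5

5


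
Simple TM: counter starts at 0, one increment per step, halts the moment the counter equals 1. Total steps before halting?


Counter starts at 0. Counting sequence:
  Step 1: counter = 1
Counter reached 1 -> halt
Total steps = 1

1


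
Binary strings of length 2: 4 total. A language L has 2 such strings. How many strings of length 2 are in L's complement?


Alphabet: {0,1}
String length: 2
Total strings of length 2 = 2^2 = 4
Strings in L = 2
Complement = total - |L|
= 4 - 2
= 2

2


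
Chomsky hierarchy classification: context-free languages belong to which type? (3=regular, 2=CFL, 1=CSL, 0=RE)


Chomsky hierarchy levels:
  Type 3: Regular (DFA/NFA/regex)
  Type 2: Context-free (PDA)
  Type 1: Context-sensitive
  Type 0: Recursively enumerable (TM)
'context-free' corresponds to Type 2

2


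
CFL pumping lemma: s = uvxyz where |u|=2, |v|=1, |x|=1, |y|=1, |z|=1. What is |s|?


|s| = |u| + |v| + |x| + |y| + |z|
= 2 + 1 + 1 + 1 + 1
= 3 + 1 + 2
= 4 + 2
= 6

6


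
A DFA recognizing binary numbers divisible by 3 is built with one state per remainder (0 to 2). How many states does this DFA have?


Divisibility by 3 is tracked via the remainder mod 3: 0, 1, ..., 2
The construction assigns one state to each remainder
Number of remainders = 3

3


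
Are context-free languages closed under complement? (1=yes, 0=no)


CFL closure properties:
  Closed under: union, concatenation, Kleene star
  NOT closed under: intersection, complement
Operation 'complement' is in not-closed list -> No (not closed)

0


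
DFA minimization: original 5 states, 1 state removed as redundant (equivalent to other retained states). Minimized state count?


Original DFA: 5 states
Redundant states removed: 1
Minimized states = original - removed
= 5 - 1
= 4

4


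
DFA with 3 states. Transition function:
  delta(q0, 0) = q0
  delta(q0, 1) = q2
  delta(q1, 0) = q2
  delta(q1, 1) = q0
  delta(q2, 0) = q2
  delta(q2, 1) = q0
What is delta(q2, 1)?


Looking up transition function:
delta(q2, 1) in the table
Row: q2, Column: 1
Result: q0

q0


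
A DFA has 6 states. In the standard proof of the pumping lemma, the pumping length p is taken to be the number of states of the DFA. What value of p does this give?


Pumping lemma for regular languages (standard proof):
Take p = |Q|, the number of DFA states.
Any string of length >= |Q| passes through |Q|+1 states while reading its first |Q| symbols,
so by pigeonhole some state repeats, giving the loop that can be pumped.
Here |Q| = 6
Therefore the proof uses p = 6

6


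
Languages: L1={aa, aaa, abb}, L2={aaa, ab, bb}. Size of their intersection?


L1 = {aa, aaa, abb}
L2 = {aaa, ab, bb}
Checking each string in L1 against L2:
  'aa': in L2? No
  'aaa': in L2? Yes
  'abb': in L2? No
Intersection = {aaa}
|L1 ∩ L2| = 1

1


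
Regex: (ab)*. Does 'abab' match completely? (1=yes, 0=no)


Pattern: (ab)*
String: 'abab'
Pattern requires: zero or more repetitions of 'ab'
Pairs: ['ab', 'ab']
All pairs are 'ab'? Yes
Result: 1

1


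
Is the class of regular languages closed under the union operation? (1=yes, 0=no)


Regular languages are closed under:
- Union (DFA product construction)
- Intersection (DFA product construction)
- Complement (swap accept/reject states)
- Concatenation (NFA construction)
- Kleene star (NFA construction)
union is in this list
Therefore: closed

1


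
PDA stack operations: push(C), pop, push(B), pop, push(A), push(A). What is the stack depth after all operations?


Tracing stack operations:
  push(C) -> stack = [C], depth=1
  pop -> removed C, stack = [], depth=0
  push(B) -> stack = [B], depth=1
  pop -> removed B, stack = [], depth=0
  push(A) -> stack = [A], depth=1
  push(A) -> stack = [A,A], depth=2
Final depth = 2

2


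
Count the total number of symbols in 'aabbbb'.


String: 'aabbbb'
Counting characters:
  'a' appears 2 time(s)
  'b' appears 4 time(s)
Total length = 2 + 4 = 6

6


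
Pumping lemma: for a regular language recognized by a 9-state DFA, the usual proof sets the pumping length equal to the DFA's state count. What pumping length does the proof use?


Pumping lemma for regular languages (standard proof):
Take p = |Q|, the number of DFA states.
Any string of length >= |Q| passes through |Q|+1 states while reading its first |Q| symbols,
so by pigeonhole some state repeats, giving the loop that can be pumped.
Here |Q| = 9
Therefore the proof uses p = 9

9


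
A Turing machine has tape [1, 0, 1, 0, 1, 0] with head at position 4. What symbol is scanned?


Tape: [1, 0, 1, 0, 1, 0]
Positions: 0 1 2 3 4 5
Values:    1 0 1 0 1 0
Head at position 4
tape[4] = 1

1


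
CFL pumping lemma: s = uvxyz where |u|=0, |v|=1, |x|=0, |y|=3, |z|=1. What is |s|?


|s| = |u| + |v| + |x| + |y| + |z|
= 0 + 1 + 0 + 3 + 1
= 1 + 0 + 4
= 1 + 4
= 5

5


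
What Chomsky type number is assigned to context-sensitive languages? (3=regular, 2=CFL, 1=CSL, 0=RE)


Chomsky hierarchy levels:
  Type 3: Regular (DFA/NFA/regex)
  Type 2: Context-free (PDA)
  Type 1: Context-sensitive
  Type 0: Recursively enumerable (TM)
'context-sensitive' corresponds to Type 1

1


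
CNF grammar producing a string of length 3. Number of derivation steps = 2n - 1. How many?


Chomsky Normal Form derivation:
String length n = 3
Each step either:
  - Splits a nonterminal into two (n-1 such steps)
  - Converts a nonterminal to terminal (n such steps)
Total = (n-1) + n = 2n - 1
= 2(3) - 1
= 6 - 1
= 5

5


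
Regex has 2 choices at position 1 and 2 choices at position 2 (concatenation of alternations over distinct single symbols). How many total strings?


First group: 2 alternatives
Second group: 2 alternatives
Concatenation: each choice from group 1 pairs with each from group 2
Total = 2 x 2 = 4

4


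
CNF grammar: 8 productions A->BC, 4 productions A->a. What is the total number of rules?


CNF allows two rule forms:
  A -> BC (binary): 8 rules
  A -> a (terminal): 4 rules
Total = 8 + 4 = 12

12


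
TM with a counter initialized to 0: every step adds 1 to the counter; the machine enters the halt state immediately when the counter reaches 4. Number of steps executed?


Counter starts at 0. Counting sequence:
  Step 1: counter = 1
  Step 2: counter = 2
  Step 3: counter = 3
  Step 4: counter = 4
Counter reached 4 -> halt
Total steps = 4

4


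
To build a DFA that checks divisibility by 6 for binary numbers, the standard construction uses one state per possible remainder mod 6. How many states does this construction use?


Divisibility by 6 is tracked via the remainder mod 6: 0, 1, ..., 5
The construction assigns one state to each remainder
Number of remainders = 6

6


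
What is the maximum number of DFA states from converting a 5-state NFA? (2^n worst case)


NFA has 5 states
Subset construction: each DFA state = subset of NFA states
Maximum subsets = 2^5
2^5 = 32

32


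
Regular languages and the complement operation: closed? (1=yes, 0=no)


Regular languages are closed under all standard operations:
- Union: Yes (product construction)
- Intersection: Yes (product construction)
- Complement: Yes (swap accept/reject)
- Concatenation: Yes (NFA construction)
Operation: complement -> Closed

1


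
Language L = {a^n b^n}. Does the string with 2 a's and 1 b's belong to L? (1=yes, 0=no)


Language requires equal numbers of a's and b's
PDA pushes for each 'a', pops for each 'b'
Number of a's = 2
Number of b's = 1
2 != 1 -> Reject

0


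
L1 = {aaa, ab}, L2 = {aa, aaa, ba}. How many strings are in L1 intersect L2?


L1 = {aaa, ab}
L2 = {aa, aaa, ba}
Checking each string in L1 against L2:
  'aaa': in L2? Yes
  'ab': in L2? No
Intersection = {aaa}
|L1 ∩ L2| = 1

1


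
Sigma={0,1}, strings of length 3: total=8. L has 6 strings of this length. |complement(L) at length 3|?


Alphabet: {0,1}
String length: 3
Total strings of length 3 = 2^3 = 8
Strings in L = 6
Complement = total - |L|
= 8 - 6
= 2

2


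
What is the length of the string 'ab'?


String: 'ab'
Counting characters:
  'a' appears 1 time(s)
  'b' appears 1 time(s)
Total length = 1 + 1 = 2

2


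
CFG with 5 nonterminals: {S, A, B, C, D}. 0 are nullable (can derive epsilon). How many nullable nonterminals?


Nonterminals: {S, A, B, C, D}
A nonterminal is nullable if it can derive epsilon
Counting nullable nonterminals: 0
Total nullable = 0

0


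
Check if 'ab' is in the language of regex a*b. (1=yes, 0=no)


Pattern: a*b
String: 'ab'
Pattern requires: zero or more 'a's followed by exactly one 'b'
Found 1 leading 'a's
Remaining: 'b'
Remaining is exactly 'b' -> match
Result: 1

1


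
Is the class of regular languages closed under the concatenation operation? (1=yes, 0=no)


Regular languages are closed under:
- Union (DFA product construction)
- Intersection (DFA product construction)
- Complement (swap accept/reject states)
- Concatenation (NFA construction)
- Kleene star (NFA construction)
concatenation is in this list
Therefore: closed

1


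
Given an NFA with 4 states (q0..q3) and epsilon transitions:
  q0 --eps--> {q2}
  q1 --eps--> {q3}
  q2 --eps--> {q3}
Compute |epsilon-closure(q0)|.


Starting from q0
Initialize closure = {q0}
Follow epsilon from q0 -> add q2
Follow epsilon from q2 -> add q3
Final closure: {q0, q2, q3}
Size = 3

3


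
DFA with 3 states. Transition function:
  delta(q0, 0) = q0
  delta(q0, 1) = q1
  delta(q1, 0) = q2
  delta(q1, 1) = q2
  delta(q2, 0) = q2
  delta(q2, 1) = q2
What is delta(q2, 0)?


Looking up transition function:
delta(q2, 0) in the table
Row: q2, Column: 0
Result: q2

q2


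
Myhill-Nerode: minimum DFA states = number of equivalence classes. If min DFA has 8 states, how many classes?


Myhill-Nerode theorem:
Number of equivalence classes = number of states in minimal DFA
Minimal DFA states = 8
Therefore equivalence classes = 8

8


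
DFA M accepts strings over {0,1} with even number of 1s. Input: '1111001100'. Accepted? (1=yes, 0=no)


DFA has 2 states: q_even (start, accept=yes) and q_odd
Processing string '1111001100' character by character:
  Position 0: read '1', 1-count=1 -> q_odd
  Position 1: read '1', 1-count=2 -> q_even
  Position 2: read '1', 1-count=3 -> q_odd
  Position 3: read '1', 1-count=4 -> q_even
  Position 4: read '0', 1-count=4 -> q_even (no change)
  Position 5: read '0', 1-count=4 -> q_even (no change)
  Position 6: read '1', 1-count=5 -> q_odd
  Position 7: read '1', 1-count=6 -> q_even
  Position 8: read '0', 1-count=6 -> q_even (no change)
  Position 9: read '0', 1-count=6 -> q_even (no change)
Final state: q_even, total 1s = 6 (even); the DFA requires an even count -> accept

1


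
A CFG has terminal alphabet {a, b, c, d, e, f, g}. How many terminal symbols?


Terminal symbols: a, b, c, d, e, f, g
Counting each: a (#1), b (#2), c (#3), d (#4), e (#5), f (#6), g (#7)
Total = 7

7


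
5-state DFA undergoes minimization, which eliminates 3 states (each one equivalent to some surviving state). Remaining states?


Original DFA: 5 states
Redundant states removed: 3
Minimized states = original - removed
= 5 - 3
= 2

2


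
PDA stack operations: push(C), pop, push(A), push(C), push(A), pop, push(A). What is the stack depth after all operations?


Tracing stack operations:
  push(C) -> stack = [C], depth=1
  pop -> removed C, stack = [], depth=0
  push(A) -> stack = [A], depth=1
  push(C) -> stack = [A,C], depth=2
  push(A) -> stack = [A,C,A], depth=3
  pop -> removed A, stack = [A,C], depth=2
  push(A) -> stack = [A,C,A], depth=3
Final depth = 3

3


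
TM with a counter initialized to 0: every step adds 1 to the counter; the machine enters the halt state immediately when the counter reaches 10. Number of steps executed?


Counter starts at 0. Counting sequence:
  Step 1: counter = 1
  Step 2: counter = 2
  Step 3: counter = 3
  Step 4: counter = 4
  Step 5: counter = 5
  Step 6: counter = 6
  ...
  Step 10: counter = 10
Counter reached 10 -> halt
Total steps = 10

10


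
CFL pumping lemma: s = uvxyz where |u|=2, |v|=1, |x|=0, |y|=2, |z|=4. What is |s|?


|s| = |u| + |v| + |x| + |y| + |z|
= 2 + 1 + 0 + 2 + 4
= 3 + 0 + 6
= 3 + 6
= 9

9


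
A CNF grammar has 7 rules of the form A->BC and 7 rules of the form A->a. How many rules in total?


CNF allows two rule forms:
  A -> BC (binary): 7 rules
  A -> a (terminal): 7 rules
Total = 7 + 7 = 14

14


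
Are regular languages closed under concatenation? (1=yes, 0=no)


Regular languages are closed under all standard operations:
- Union: Yes (product construction)
- Intersection: Yes (product construction)
- Complement: Yes (swap accept/reject)
- Concatenation: Yes (NFA construction)
Operation: concatenation -> Closed

1


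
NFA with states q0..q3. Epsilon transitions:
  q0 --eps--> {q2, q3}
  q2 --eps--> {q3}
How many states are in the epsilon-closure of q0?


Starting from q0
Initialize closure = {q0}
Follow epsilon from q0 -> add q2
Follow epsilon from q0 -> add q3
Final closure: {q0, q2, q3}
Size = 3

3


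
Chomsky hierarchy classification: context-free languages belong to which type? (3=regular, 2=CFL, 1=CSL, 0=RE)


Chomsky hierarchy levels:
  Type 3: Regular (DFA/NFA/regex)
  Type 2: Context-free (PDA)
  Type 1: Context-sensitive
  Type 0: Recursively enumerable (TM)
'context-free' corresponds to Type 2

2


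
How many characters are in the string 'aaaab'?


String: 'aaaab'
Counting characters:
  'a' appears 4 time(s)
  'b' appears 1 time(s)
Total length = 4 + 1 = 5

5


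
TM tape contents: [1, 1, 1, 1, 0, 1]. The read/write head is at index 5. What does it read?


Tape: [1, 1, 1, 1, 0, 1]
Positions: 0 1 2 3 4 5
Values:    1 1 1 1 0 1
Head at position 5
tape[5] = 1

1


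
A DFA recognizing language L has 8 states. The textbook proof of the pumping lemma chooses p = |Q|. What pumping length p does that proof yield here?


Pumping lemma for regular languages (standard proof):
Take p = |Q|, the number of DFA states.
Any string of length >= |Q| passes through |Q|+1 states while reading its first |Q| symbols,
so by pigeonhole some state repeats, giving the loop that can be pumped.
Here |Q| = 8
Therefore the proof uses p = 8

8


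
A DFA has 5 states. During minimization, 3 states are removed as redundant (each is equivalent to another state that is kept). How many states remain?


Original DFA: 5 states
Redundant states removed: 3
Minimized states = original - removed
= 5 - 3
= 2

2


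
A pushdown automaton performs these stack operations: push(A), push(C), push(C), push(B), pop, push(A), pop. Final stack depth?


Tracing stack operations:
  push(A) -> stack = [A], depth=1
  push(C) -> stack = [A,C], depth=2
  push(C) -> stack = [A,C,C], depth=3
  push(B) -> stack = [A,C,C,B], depth=4
  pop -> removed B, stack = [A,C,C], depth=3
  push(A) -> stack = [A,C,C,A], depth=4
  pop -> removed A, stack = [A,C,C], depth=3
Final depth = 3

3


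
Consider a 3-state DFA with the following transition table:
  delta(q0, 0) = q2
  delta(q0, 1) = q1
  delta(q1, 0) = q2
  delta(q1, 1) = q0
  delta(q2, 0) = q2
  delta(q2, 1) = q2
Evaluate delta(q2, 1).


Looking up transition function:
delta(q2, 1) in the table
Row: q2, Column: 1
Result: q2

q2


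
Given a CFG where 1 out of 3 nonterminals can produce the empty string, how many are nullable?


Nonterminals: {S, A, B}
A nonterminal is nullable if it can derive epsilon
Counting nullable nonterminals: 1
Total nullable = 1

1


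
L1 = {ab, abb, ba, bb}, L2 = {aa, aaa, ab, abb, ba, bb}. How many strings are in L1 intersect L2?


L1 = {ab, abb, ba, bb}
L2 = {aa, aaa, ab, abb, ba, bb}
Checking each string in L1 against L2:
  'ab': in L2? Yes
  'abb': in L2? Yes
  'ba': in L2? Yes
  'bb': in L2? Yes
Intersection = {ab, abb, ba, bb}
|L1 ∩ L2| = 4

4


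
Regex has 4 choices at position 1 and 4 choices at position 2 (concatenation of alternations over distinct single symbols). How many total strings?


First group: 4 alternatives
Second group: 4 alternatives
Concatenation: each choice from group 1 pairs with each from group 2
Total = 4 x 4 = 16

16


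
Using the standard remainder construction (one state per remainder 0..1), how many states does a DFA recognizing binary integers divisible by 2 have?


Divisibility by 2 is tracked via the remainder mod 2: 0, 1, ..., 1
The construction assigns one state to each remainder
Number of remainders = 2

2


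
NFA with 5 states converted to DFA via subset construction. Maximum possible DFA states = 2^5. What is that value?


NFA has 5 states
Subset construction: each DFA state = subset of NFA states
Maximum subsets = 2^5
2^5 = 32

32


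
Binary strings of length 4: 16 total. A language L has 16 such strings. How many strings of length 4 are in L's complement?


Alphabet: {0,1}
String length: 4
Total strings of length 4 = 2^4 = 16
Strings in L = 16
Complement = total - |L|
= 16 - 16
= 0

0


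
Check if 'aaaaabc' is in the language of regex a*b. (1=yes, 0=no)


Pattern: a*b
String: 'aaaaabc'
Pattern requires: zero or more 'a's followed by exactly one 'b'
Found 5 leading 'a's
Remaining: 'bc'
Remaining is not 'b' -> no match
Result: 0

0


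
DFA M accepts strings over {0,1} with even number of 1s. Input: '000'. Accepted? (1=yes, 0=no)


DFA has 2 states: q_even (start, accept=yes) and q_odd
Processing string '000' character by character:
  Position 0: read '0', 1-count=0 -> q_even (no change)
  Position 1: read '0', 1-count=0 -> q_even (no change)
  Position 2: read '0', 1-count=0 -> q_even (no change)
Final state: q_even, total 1s = 0 (even); the DFA requires an even count -> accept

1


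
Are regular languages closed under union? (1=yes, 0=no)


Regular languages are closed under:
- Union (DFA product construction)
- Intersection (DFA product construction)
- Complement (swap accept/reject states)
- Concatenation (NFA construction)
- Kleene star (NFA construction)
union is in this list
Therefore: closed

1


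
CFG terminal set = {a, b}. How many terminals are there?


Terminal symbols: a, b
Counting each: a (#1), b (#2)
Total = 2

2


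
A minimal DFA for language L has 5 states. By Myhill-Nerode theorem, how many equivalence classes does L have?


Myhill-Nerode theorem:
Number of equivalence classes = number of states in minimal DFA
Minimal DFA states = 5
Therefore equivalence classes = 5

5


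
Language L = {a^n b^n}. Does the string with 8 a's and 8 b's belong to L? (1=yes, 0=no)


Language requires equal numbers of a's and b's
PDA pushes for each 'a', pops for each 'b'
Number of a's = 8
Number of b's = 8
8 == 8 -> Accept

1


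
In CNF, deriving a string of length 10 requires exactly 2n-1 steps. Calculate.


Chomsky Normal Form derivation:
String length n = 10
Each step either:
  - Splits a nonterminal into two (n-1 such steps)
  - Converts a nonterminal to terminal (n such steps)
Total = (n-1) + n = 2n - 1
= 2(10) - 1
= 20 - 1
= 19

19


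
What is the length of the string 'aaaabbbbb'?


String: 'aaaabbbbb'
Counting characters:
  'a' appears 4 time(s)
  'b' appears 5 time(s)
Total length = 4 + 5 = 9

9


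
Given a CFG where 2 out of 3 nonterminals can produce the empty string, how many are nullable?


Nonterminals: {S, A, B}
A nonterminal is nullable if it can derive epsilon
Counting nullable nonterminals: 2
Total nullable = 2

2


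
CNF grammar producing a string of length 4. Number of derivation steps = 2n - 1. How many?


Chomsky Normal Form derivation:
String length n = 4
Each step either:
  - Splits a nonterminal into two (n-1 such steps)
  - Converts a nonterminal to terminal (n such steps)
Total = (n-1) + n = 2n - 1
= 2(4) - 1
= 8 - 1
= 7

7


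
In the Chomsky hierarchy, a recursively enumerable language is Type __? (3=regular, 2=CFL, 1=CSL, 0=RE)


Chomsky hierarchy levels:
  Type 3: Regular (DFA/NFA/regex)
  Type 2: Context-free (PDA)
  Type 1: Context-sensitive
  Type 0: Recursively enumerable (TM)
'recursively enumerable' corresponds to Type 0

0


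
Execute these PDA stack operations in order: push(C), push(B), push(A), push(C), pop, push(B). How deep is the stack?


Tracing stack operations:
  push(C) -> stack = [C], depth=1
  push(B) -> stack = [C,B], depth=2
  push(A) -> stack = [C,B,A], depth=3
  push(C) -> stack = [C,B,A,C], depth=4
  pop -> removed C, stack = [C,B,A], depth=3
  push(B) -> stack = [C,B,A,B], depth=4
Final depth = 4

4


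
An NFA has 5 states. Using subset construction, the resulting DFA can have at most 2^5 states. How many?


NFA has 5 states
Subset construction: each DFA state = subset of NFA states
Maximum subsets = 2^5
2^5 = 32

32


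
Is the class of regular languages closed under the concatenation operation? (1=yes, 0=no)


Regular languages are closed under:
- Union (DFA product construction)
- Intersection (DFA product construction)
- Complement (swap accept/reject states)
- Concatenation (NFA construction)
- Kleene star (NFA construction)
concatenation is in this list
Therefore: closed

1


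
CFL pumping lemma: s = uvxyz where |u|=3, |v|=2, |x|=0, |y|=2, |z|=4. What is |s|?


|s| = |u| + |v| + |x| + |y| + |z|
= 3 + 2 + 0 + 2 + 4
= 5 + 0 + 6
= 5 + 6
= 11

11


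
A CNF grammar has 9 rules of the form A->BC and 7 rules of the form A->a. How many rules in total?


CNF allows two rule forms:
  A -> BC (binary): 9 rules
  A -> a (terminal): 7 rules
Total = 9 + 7 = 16

16


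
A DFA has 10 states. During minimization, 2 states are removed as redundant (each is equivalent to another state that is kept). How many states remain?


Original DFA: 10 states
Redundant states removed: 2
Minimized states = original - removed
= 10 - 2
= 8

8


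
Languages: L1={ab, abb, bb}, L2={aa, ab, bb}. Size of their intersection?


L1 = {ab, abb, bb}
L2 = {aa, ab, bb}
Checking each string in L1 against L2:
  'ab': in L2? Yes
  'abb': in L2? No
  'bb': in L2? Yes
Intersection = {ab, bb}
|L1 ∩ L2| = 2

2


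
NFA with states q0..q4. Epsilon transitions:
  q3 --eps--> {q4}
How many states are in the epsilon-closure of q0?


Starting from q0
Initialize closure = {q0}
q0 has no outgoing epsilon transitions -> nothing to add
Final closure: {q0}
Size = 1

1


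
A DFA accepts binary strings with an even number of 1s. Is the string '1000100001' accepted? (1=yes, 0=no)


DFA has 2 states: q_even (start, accept=yes) and q_odd
Processing string '1000100001' character by character:
  Position 0: read '1', 1-count=1 -> q_odd
  Position 1: read '0', 1-count=1 -> q_odd (no change)
  Position 2: read '0', 1-count=1 -> q_odd (no change)
  Position 3: read '0', 1-count=1 -> q_odd (no change)
  Position 4: read '1', 1-count=2 -> q_even
  Position 5: read '0', 1-count=2 -> q_even (no change)
  Position 6: read '0', 1-count=2 -> q_even (no change)
  Position 7: read '0', 1-count=2 -> q_even (no change)
  Position 8: read '0', 1-count=2 -> q_even (no change)
  Position 9: read '1', 1-count=3 -> q_odd
Final state: q_odd, total 1s = 3 (odd); the DFA requires an even count -> reject

0


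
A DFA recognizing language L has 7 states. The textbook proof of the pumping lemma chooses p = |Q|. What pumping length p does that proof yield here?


Pumping lemma for regular languages (standard proof):
Take p = |Q|, the number of DFA states.
Any string of length >= |Q| passes through |Q|+1 states while reading its first |Q| symbols,
so by pigeonhole some state repeats, giving the loop that can be pumped.
Here |Q| = 7
Therefore the proof uses p = 7

7


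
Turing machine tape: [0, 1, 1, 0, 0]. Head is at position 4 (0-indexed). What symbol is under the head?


Tape: [0, 1, 1, 0, 0]
Positions: 0 1 2 3 4
Values:    0 1 1 0 0
Head at position 4
tape[4] = 0

0


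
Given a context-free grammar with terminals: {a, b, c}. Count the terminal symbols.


Terminal symbols: a, b, c
Counting each: a (#1), b (#2), c (#3)
Total = 3

3


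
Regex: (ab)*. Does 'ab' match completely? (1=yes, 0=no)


Pattern: (ab)*
String: 'ab'
Pattern requires: zero or more repetitions of 'ab'
Pairs: ['ab']
All pairs are 'ab'? Yes
Result: 1

1


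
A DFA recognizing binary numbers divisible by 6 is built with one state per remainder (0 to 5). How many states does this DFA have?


Divisibility by 6 is tracked via the remainder mod 6: 0, 1, ..., 5
The construction assigns one state to each remainder
Number of remainders = 6

6


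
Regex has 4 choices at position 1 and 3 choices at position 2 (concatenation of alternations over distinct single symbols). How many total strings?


First group: 4 alternatives
Second group: 3 alternatives
Concatenation: each choice from group 1 pairs with each from group 2
Total = 4 x 3 = 12

12


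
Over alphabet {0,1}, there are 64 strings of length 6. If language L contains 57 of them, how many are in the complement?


Alphabet: {0,1}
String length: 6
Total strings of length 6 = 2^6 = 64
Strings in L = 57
Complement = total - |L|
= 64 - 57
= 7

7


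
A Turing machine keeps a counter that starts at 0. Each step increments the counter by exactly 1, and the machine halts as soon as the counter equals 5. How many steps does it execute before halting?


Counter starts at 0. Counting sequence:
  Step 1: counter = 1
  Step 2: counter = 2
  Step 3: counter = 3
  Step 4: counter = 4
  Step 5: counter = 5
Counter reached 5 -> halt
Total steps = 5

5


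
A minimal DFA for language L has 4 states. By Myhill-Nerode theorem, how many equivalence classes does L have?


Myhill-Nerode theorem:
Number of equivalence classes = number of states in minimal DFA
Minimal DFA states = 4
Therefore equivalence classes = 4

4


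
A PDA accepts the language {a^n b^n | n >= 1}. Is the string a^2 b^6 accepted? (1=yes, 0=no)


Language requires equal numbers of a's and b's
PDA pushes for each 'a', pops for each 'b'
Number of a's = 2
Number of b's = 6
2 != 6 -> Reject

0


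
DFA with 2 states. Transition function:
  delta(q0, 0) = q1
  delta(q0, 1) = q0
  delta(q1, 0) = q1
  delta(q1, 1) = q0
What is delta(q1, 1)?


Looking up transition function:
delta(q1, 1) in the table
Row: q1, Column: 1
Result: q0

q0


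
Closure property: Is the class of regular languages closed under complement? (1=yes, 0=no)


Regular languages are closed under all standard operations:
- Union: Yes (product construction)
- Intersection: Yes (product construction)
- Complement: Yes (swap accept/reject)
- Concatenation: Yes (NFA construction)
Operation: complement -> Closed

1


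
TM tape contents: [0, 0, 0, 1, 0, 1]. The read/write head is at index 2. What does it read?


Tape: [0, 0, 0, 1, 0, 1]
Positions: 0 1 2 3 4 5
Values:    0 0 0 1 0 1
Head at position 2
tape[2] = 0

0


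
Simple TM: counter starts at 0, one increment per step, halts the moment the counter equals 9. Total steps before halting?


Counter starts at 0. Counting sequence:
  Step 1: counter = 1
  Step 2: counter = 2
  Step 3: counter = 3
  Step 4: counter = 4
  Step 5: counter = 5
  Step 6: counter = 6
  ...
  Step 9: counter = 9
Counter reached 9 -> halt
Total steps = 9

9


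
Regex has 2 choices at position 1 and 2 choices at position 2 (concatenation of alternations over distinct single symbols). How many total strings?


First group: 2 alternatives
Second group: 2 alternatives
Concatenation: each choice from group 1 pairs with each from group 2
Total = 2 x 2 = 4

4


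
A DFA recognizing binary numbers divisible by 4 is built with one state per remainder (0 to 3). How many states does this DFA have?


Divisibility by 4 is tracked via the remainder mod 4: 0, 1, ..., 3
The construction assigns one state to each remainder
Number of remainders = 4

4


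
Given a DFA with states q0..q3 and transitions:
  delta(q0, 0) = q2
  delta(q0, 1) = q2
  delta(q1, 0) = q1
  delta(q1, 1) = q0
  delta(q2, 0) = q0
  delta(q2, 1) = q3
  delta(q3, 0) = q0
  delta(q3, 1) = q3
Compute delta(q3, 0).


Looking up transition function:
delta(q3, 0) in the table
Row: q3, Column: 0
Result: q0

q0


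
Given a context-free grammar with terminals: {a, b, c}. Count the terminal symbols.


Terminal symbols: a, b, c
Counting each: a (#1), b (#2), c (#3)
Total = 3

3


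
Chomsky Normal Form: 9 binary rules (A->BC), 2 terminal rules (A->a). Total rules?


CNF allows two rule forms:
  A -> BC (binary): 9 rules
  A -> a (terminal): 2 rules
Total = 9 + 2 = 11

11


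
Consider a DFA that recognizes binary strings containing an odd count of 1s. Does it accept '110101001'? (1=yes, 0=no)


DFA has 2 states: q_even (start, accept=no) and q_odd
Processing string '110101001' character by character:
  Position 0: read '1', 1-count=1 -> q_odd
  Position 1: read '1', 1-count=2 -> q_even
  Position 2: read '0', 1-count=2 -> q_even (no change)
  Position 3: read '1', 1-count=3 -> q_odd
  Position 4: read '0', 1-count=3 -> q_odd (no change)
  Position 5: read '1', 1-count=4 -> q_even
  Position 6: read '0', 1-count=4 -> q_even (no change)
  Position 7: read '0', 1-count=4 -> q_even (no change)
  Position 8: read '1', 1-count=5 -> q_odd
Final state: q_odd, total 1s = 5 (odd); the DFA requires an odd count -> accept

1


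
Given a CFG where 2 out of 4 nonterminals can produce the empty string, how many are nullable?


Nonterminals: {S, A, B, C}
A nonterminal is nullable if it can derive epsilon
Counting nullable nonterminals: 2
Total nullable = 2

2


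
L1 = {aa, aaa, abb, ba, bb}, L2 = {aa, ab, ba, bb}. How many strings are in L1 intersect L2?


L1 = {aa, aaa, abb, ba, bb}
L2 = {aa, ab, ba, bb}
Checking each string in L1 against L2:
  'aa': in L2? Yes
  'aaa': in L2? No
  'abb': in L2? No
  'ba': in L2? Yes
  'bb': in L2? Yes
Intersection = {aa, ba, bb}
|L1 ∩ L2| = 3

3


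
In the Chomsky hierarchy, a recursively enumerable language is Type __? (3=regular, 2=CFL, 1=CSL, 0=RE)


Chomsky hierarchy levels:
  Type 3: Regular (DFA/NFA/regex)
  Type 2: Context-free (PDA)
  Type 1: Context-sensitive
  Type 0: Recursively enumerable (TM)
'recursively enumerable' corresponds to Type 0

0


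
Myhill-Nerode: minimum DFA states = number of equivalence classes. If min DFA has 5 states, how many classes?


Myhill-Nerode theorem:
Number of equivalence classes = number of states in minimal DFA
Minimal DFA states = 5
Therefore equivalence classes = 5

5


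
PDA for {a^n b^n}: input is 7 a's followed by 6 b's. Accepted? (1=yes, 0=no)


Language requires equal numbers of a's and b's
PDA pushes for each 'a', pops for each 'b'
Number of a's = 7
Number of b's = 6
7 != 6 -> Reject

0


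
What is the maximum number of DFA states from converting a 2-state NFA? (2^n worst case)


NFA has 2 states
Subset construction: each DFA state = subset of NFA states
Maximum subsets = 2^2
2^2 = 4

4


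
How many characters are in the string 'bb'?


String: 'bb'
Counting characters:
  'b' appears 2 time(s)
Total length = 0 + 2 = 2

2


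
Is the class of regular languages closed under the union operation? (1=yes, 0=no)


Regular languages are closed under:
- Union (DFA product construction)
- Intersection (DFA product construction)
- Complement (swap accept/reject states)
- Concatenation (NFA construction)
- Kleene star (NFA construction)
union is in this list
Therefore: closed

1


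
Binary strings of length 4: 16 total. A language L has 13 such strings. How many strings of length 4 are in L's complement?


Alphabet: {0,1}
String length: 4
Total strings of length 4 = 2^4 = 16
Strings in L = 13
Complement = total - |L|
= 16 - 13
= 3

3


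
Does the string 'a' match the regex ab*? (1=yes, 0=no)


Pattern: ab*
String: 'a'
Pattern requires: exactly one 'a' followed by zero or more 'b's
First char is 'a' -> OK
Rest '': all b's? Yes
Result: 1

1


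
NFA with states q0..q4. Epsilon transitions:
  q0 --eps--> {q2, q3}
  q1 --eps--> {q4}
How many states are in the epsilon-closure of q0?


Starting from q0
Initialize closure = {q0}
Follow epsilon from q0 -> add q2
Follow epsilon from q0 -> add q3
Final closure: {q0, q2, q3}
Size = 3

3


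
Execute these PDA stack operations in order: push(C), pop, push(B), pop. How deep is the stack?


Tracing stack operations:
  push(C) -> stack = [C], depth=1
  pop -> removed C, stack = [], depth=0
  push(B) -> stack = [B], depth=1
  pop -> removed B, stack = [], depth=0
Final depth = 0

0


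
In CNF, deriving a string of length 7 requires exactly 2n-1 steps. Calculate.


Chomsky Normal Form derivation:
String length n = 7
Each step either:
  - Splits a nonterminal into two (n-1 such steps)
  - Converts a nonterminal to terminal (n such steps)
Total = (n-1) + n = 2n - 1
= 2(7) - 1
= 14 - 1
= 13

13


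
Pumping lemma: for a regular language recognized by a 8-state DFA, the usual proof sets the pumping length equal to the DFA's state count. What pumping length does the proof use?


Pumping lemma for regular languages (standard proof):
Take p = |Q|, the number of DFA states.
Any string of length >= |Q| passes through |Q|+1 states while reading its first |Q| symbols,
so by pigeonhole some state repeats, giving the loop that can be pumped.
Here |Q| = 8
Therefore the proof uses p = 8

8


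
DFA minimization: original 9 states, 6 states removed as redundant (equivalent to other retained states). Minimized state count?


Original DFA: 9 states
Redundant states removed: 6
Minimized states = original - removed
= 9 - 6
= 3

3


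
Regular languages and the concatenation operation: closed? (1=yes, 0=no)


Regular languages are closed under all standard operations:
- Union: Yes (product construction)
- Intersection: Yes (product construction)
- Complement: Yes (swap accept/reject)
- Concatenation: Yes (NFA construction)
Operation: concatenation -> Closed

1


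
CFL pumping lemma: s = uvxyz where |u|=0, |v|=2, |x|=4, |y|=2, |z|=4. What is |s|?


|s| = |u| + |v| + |x| + |y| + |z|
= 0 + 2 + 4 + 2 + 4
= 2 + 4 + 6
= 6 + 6
= 12

12


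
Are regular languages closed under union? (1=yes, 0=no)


Regular languages are closed under:
- Union (DFA product construction)
- Intersection (DFA product construction)
- Complement (swap accept/reject states)
- Concatenation (NFA construction)
- Kleene star (NFA construction)
union is in this list
Therefore: closed

1


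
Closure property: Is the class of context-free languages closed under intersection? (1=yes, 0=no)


CFL closure properties:
  Closed under: union, concatenation, Kleene star
  NOT closed under: intersection, complement
Operation 'intersection' is in not-closed list -> No (not closed)

0


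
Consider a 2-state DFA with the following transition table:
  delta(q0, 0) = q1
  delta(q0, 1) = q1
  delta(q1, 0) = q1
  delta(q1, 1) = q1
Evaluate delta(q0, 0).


Looking up transition function:
delta(q0, 0) in the table
Row: q0, Column: 0
Result: q1

q1


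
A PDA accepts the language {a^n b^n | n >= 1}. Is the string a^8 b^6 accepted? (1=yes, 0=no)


Language requires equal numbers of a's and b's
PDA pushes for each 'a', pops for each 'b'
Number of a's = 8
Number of b's = 6
8 != 6 -> Reject

0


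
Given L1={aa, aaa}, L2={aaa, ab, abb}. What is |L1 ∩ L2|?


L1 = {aa, aaa}
L2 = {aaa, ab, abb}
Checking each string in L1 against L2:
  'aa': in L2? No
  'aaa': in L2? Yes
Intersection = {aaa}
|L1 ∩ L2| = 1

1


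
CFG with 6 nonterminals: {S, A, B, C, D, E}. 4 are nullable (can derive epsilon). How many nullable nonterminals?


Nonterminals: {S, A, B, C, D, E}
A nonterminal is nullable if it can derive epsilon
Counting nullable nonterminals: 4
Total nullable = 4

4


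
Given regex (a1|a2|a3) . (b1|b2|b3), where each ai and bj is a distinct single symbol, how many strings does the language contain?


First group: 3 alternatives
Second group: 3 alternatives
Concatenation: each choice from group 1 pairs with each from group 2
Total = 3 x 3 = 9

9


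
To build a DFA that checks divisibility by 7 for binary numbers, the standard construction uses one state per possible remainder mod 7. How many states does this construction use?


Divisibility by 7 is tracked via the remainder mod 7: 0, 1, ..., 6
The construction assigns one state to each remainder
Number of remainders = 7

7
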